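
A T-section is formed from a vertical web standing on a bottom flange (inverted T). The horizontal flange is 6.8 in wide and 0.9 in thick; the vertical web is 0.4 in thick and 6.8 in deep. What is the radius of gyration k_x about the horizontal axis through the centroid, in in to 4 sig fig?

Treat the section as a set of non-overlapping primitives; coordinates are from the bounding-box lower-left.
Flange: 6.8 × 0.9, A = 6.12 in², y = 0.45 in, Ī = 0.4131 in⁴.
Web: 0.4 × 6.8, A = 2.72 in², y = 4.3 in, Ī = 10.4811 in⁴.
Centroid: ȳ = ΣA·y / ΣA = 1.63462 in.
Transfer each piece to the horizontal axis through the centroid using Ī + A·d² with d = y − 1.63462:
  flange: d = -1.18462 in → contributes +9.00138 in⁴
  web: d = 2.66538 in → contributes +29.8047 in⁴
Total I = 38.8061 in⁴.
Radius of gyration: k = √(I/A) = √(38.8061 / 8.84) = 2.09519 in.

k_x ≈ 2.095 in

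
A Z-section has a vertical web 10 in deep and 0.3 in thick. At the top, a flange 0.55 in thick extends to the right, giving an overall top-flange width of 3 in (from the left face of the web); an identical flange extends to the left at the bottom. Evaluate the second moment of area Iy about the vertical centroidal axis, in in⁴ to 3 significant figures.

Decompose the section into non-overlapping parts with the origin at the bottom-left of its bounding rectangle.
Web: 0.3 × 10, A = 3 in², x = 2.85 in, Ī = 0.0225 in⁴.
Top flange (beyond web): 2.7 × 0.55, A = 1.485 in², x = 4.35 in, Ī = 0.90214 in⁴.
Bottom flange (beyond web): 2.7 × 0.55, A = 1.485 in², x = 1.35 in, Ī = 0.90214 in⁴.
Centroid: x̄ = ΣA·x / ΣA = 2.85 in.
Transfer each piece to the vertical centroidal axis using Ī + A·d² with d = x − 2.85:
  web: d = 0 in → contributes +0.0225 in⁴
  top flange (beyond web): d = 1.5 in → contributes +4.2434 in⁴
  bottom flange (beyond web): d = -1.5 in → contributes +4.2434 in⁴
Total I = 8.5093 in⁴.

Iy ≈ 8.51 in⁴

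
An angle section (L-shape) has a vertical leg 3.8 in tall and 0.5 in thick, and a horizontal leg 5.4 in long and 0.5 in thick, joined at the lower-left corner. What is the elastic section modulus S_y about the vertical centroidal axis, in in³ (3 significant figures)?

Break the section into simple shapes (no overlaps), measuring from the bottom-left corner of the bounding box.
Vertical leg: 0.5 × 3.8, A = 1.9 in², x = 0.25 in, Ī = 0.039583 in⁴.
Horizontal leg (remainder): 4.9 × 0.5, A = 2.45 in², x = 2.95 in, Ī = 4.902 in⁴.
Centroid: x̄ = ΣA·x / ΣA = 1.7707 in.
Transfer each piece to the vertical centroidal axis using Ī + A·d² with d = x − 1.7707:
  vertical leg: d = -1.5207 in → contributes +4.4333 in⁴
  horizontal leg (remainder): d = 1.1793 in → contributes +8.3094 in⁴
Total I = 12.743 in⁴.
Extreme fibre distance c = 3.6293 in; S = I/c = 3.5111 in³.

S_y ≈ 3.51 in³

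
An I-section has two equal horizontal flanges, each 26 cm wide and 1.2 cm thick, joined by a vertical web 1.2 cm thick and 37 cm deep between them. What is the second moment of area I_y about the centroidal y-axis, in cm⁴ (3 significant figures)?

I_y ≈ 3520 cm⁴

Treat the section as a set of non-overlapping primitives; coordinates are from the bounding-box lower-left.
Bottom flange: 26 × 1.2, A = 31.2 cm², x = 13 cm, Ī = 1757.6 cm⁴.
Web: 1.2 × 37, A = 44.4 cm², x = 13 cm, Ī = 5.328 cm⁴.
Top flange: 26 × 1.2, A = 31.2 cm², x = 13 cm, Ī = 1757.6 cm⁴.
By symmetry the centroid is at mid-width, x̄ = 13 cm.
All pieces are centred on the centroidal y-axis, so I = ΣĪ = 3520.5 cm⁴.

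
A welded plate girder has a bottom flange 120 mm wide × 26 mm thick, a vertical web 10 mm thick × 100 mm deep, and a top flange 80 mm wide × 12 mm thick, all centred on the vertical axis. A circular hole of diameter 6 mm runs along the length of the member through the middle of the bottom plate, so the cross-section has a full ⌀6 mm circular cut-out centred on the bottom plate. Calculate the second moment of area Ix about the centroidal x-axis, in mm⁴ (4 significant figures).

Treat the section as a set of non-overlapping primitives; coordinates are from the bounding-box lower-left.
Bottom plate: 120 × 26, A = 3 120 mm², y = 13 mm, Ī = 175 760 mm⁴.
Web plate: 10 × 100, A = 1 000 mm², y = 76 mm, Ī = 833 333 mm⁴.
Top plate: 80 × 12, A = 960 mm², y = 132 mm, Ī = 11 520 mm⁴.
Hole (subtracted): ⌀6, A = 28.2743 mm², y = 13 mm, Ī = 63.6173 mm⁴.
Centroid: ȳ = ΣA·y / ΣA = 48.085 mm.
Transfer each piece to the centroidal x-axis using Ī + A·d² with d = y − 48.085:
  bottom plate: d = -35.085 mm → contributes +4 016 355 mm⁴
  web plate: d = 27.915 mm → contributes +1 612 578 mm⁴
  top plate: d = 83.915 mm → contributes +6 771 572 mm⁴
  hole: d = -35.085 mm → contributes −34868.2 mm⁴
Total I = 12 365 637 mm⁴.

Ix ≈ 1.237 × 10⁷ mm⁴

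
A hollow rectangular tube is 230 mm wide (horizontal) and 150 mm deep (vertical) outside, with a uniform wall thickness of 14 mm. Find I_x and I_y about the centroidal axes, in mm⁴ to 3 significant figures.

I_x ≈ 3.41 × 10⁷ mm⁴, I_y ≈ 6.83 × 10⁷ mm⁴

Treat the section as a set of non-overlapping primitives; coordinates are from the bounding-box lower-left.
Outer rectangle: 230 × 150, A = 34 500 mm², y = 75 mm, Ī = 64 687 500 mm⁴.
Inner void (subtracted): 202 × 122, A = 24 644 mm², y = 75 mm, Ī = 30 566 775 mm⁴.
By symmetry the centroid is at mid-height, ȳ = 75 mm.
All pieces are centred on the centroidal x-axis, so I = ΣĪ (holes subtracted) = 34 120 725 mm⁴.
Repeating about the centroidal y-axis gives I_y = 68 289 685 mm⁴.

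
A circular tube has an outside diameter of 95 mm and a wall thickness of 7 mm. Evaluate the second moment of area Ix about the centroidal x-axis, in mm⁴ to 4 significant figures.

Ix ≈ 1.885 × 10⁶ mm⁴

Split into non-overlapping primitives; take the origin at the lower-left of the bounding box.
Outer circle: ⌀95, A = 7088.22 mm², y = 47.5 mm, Ī = 3 998 198 mm⁴.
Bore (subtracted): ⌀81, A = 5 153 mm², y = 47.5 mm, Ī = 2 113 051 mm⁴.
By symmetry the centroid is at mid-height, ȳ = 47.5 mm.
All pieces are centred on the centroidal x-axis, so I = ΣĪ (holes subtracted) = 1 885 147 mm⁴.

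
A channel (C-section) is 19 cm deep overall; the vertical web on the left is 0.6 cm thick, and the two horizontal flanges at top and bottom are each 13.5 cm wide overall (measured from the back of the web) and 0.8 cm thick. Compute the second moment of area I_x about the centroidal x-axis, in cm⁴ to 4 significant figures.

Decompose the section into non-overlapping parts with the origin at the bottom-left of its bounding rectangle.
Web: 0.6 × 19, A = 11.4 cm², y = 9.5 cm, Ī = 342.95 cm⁴.
Top flange (beyond web): 12.9 × 0.8, A = 10.32 cm², y = 18.6 cm, Ī = 0.5504 cm⁴.
Bottom flange (beyond web): 12.9 × 0.8, A = 10.32 cm², y = 0.4 cm, Ī = 0.5504 cm⁴.
By symmetry the centroid is at mid-height, ȳ = 9.5 cm.
Transfer each piece to the centroidal x-axis using Ī + A·d² with d = y − 9.5:
  web: d = 0 cm → contributes +342.95 cm⁴
  top flange (beyond web): d = 9.1 cm → contributes +855.15 cm⁴
  bottom flange (beyond web): d = -9.1 cm → contributes +855.15 cm⁴
Total I = 2053.25 cm⁴.

I_x ≈ 2053 cm⁴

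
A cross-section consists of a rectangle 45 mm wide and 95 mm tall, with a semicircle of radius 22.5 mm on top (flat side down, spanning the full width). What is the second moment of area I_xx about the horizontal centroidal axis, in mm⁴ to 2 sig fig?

I_xx ≈ 5.4 × 10⁶ mm⁴

Decompose the section into non-overlapping parts with the origin at the bottom-left of its bounding rectangle.
Rectangular body: 45 × 95, A = 4 275 mm², y = 47.5 mm, Ī = 3 215 156 mm⁴.
Semicircular cap: semicircle r = 22.5, A = 795.2 mm², y = 104.5 mm, Ī = 28 130 mm⁴.
Centroid: ȳ = ΣA·y / ΣA = 56.45 mm.
Transfer each piece to the horizontal centroidal axis using Ī + A·d² with d = y − 56.45:
  rectangular body: d = -8.948 mm → contributes +3 557 414 mm⁴
  semicircular cap: d = 48.1 mm → contributes +1 868 075 mm⁴
Total I = 5 425 489 mm⁴.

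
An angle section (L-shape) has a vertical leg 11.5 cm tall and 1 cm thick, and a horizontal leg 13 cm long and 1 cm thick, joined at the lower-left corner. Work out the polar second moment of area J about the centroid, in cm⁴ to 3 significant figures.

Break the section into simple shapes (no overlaps), measuring from the bottom-left corner of the bounding box.
Vertical leg: 1 × 11.5, A = 11.5 cm², y = 5.75 cm, Ī = 126.74 cm⁴.
Horizontal leg (remainder): 12 × 1, A = 12 cm², y = 0.5 cm, Ī = 1 cm⁴.
Centroid: ȳ = ΣA·y / ΣA = 3.0691 cm.
Transfer each piece to the centroidal x-axis using Ī + A·d² with d = y − 3.0691:
  vertical leg: d = 2.6809 cm → contributes +209.39 cm⁴
  horizontal leg (remainder): d = -2.5691 cm → contributes +80.206 cm⁴
Total I = 289.6 cm⁴.
For the y-axis: x̄ = 3.8191 cm.
Repeating about the centroidal y-axis gives I_y = 393.06 cm⁴.
Polar second moment: J = I_x + I_y = 682.66 cm⁴.

J ≈ 683 cm⁴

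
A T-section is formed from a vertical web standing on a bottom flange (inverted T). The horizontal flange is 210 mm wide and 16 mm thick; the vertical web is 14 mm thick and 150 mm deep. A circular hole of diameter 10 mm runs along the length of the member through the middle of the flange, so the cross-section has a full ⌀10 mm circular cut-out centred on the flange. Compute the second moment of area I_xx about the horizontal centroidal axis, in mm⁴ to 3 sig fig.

Split into non-overlapping primitives; take the origin at the lower-left of the bounding box.
Flange: 210 × 16, A = 3 360 mm², y = 8 mm, Ī = 71 680 mm⁴.
Web: 14 × 150, A = 2 100 mm², y = 91 mm, Ī = 3 937 500 mm⁴.
Hole (subtracted): ⌀10, A = 78.54 mm², y = 8 mm, Ī = 490.87 mm⁴.
Centroid: ȳ = ΣA·y / ΣA = 40.389 mm.
Transfer each piece to the horizontal centroidal axis using Ī + A·d² with d = y − 40.389:
  flange: d = -32.389 mm → contributes +3 596 474 mm⁴
  web: d = 50.611 mm → contributes +9 316 598 mm⁴
  hole: d = -32.389 mm → contributes −82 883 mm⁴
Total I = 12 830 190 mm⁴.

I_xx ≈ 1.28 × 10⁷ mm⁴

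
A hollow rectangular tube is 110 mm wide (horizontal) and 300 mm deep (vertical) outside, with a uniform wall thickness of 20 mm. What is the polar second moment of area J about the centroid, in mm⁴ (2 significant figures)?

J ≈ 1.7 × 10⁸ mm⁴

Break the section into simple shapes (no overlaps), measuring from the bottom-left corner of the bounding box.
Outer rectangle: 110 × 300, A = 33 000 mm², y = 150 mm, Ī = 247 500 000 mm⁴.
Inner void (subtracted): 70 × 260, A = 18 200 mm², y = 150 mm, Ī = 102 526 667 mm⁴.
By symmetry the centroid is at mid-height, ȳ = 150 mm.
All pieces are centred on the centroidal x-axis, so I = ΣĪ (holes subtracted) = 144 973 333 mm⁴.
Repeating about the centroidal y-axis gives I_y = 25 843 333 mm⁴.
Polar second moment: J = I_x + I_y = 170 816 667 mm⁴.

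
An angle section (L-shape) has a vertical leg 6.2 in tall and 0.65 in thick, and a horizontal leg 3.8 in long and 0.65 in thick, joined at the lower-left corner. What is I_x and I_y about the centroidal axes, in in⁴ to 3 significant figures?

Decompose the section into non-overlapping parts with the origin at the bottom-left of its bounding rectangle.
Vertical leg: 0.65 × 6.2, A = 4.03 in², y = 3.1 in, Ī = 12.909 in⁴.
Horizontal leg (remainder): 3.15 × 0.65, A = 2.0475 in², y = 0.325 in, Ī = 0.072089 in⁴.
Centroid: ȳ = ΣA·y / ΣA = 2.1651 in.
Transfer each piece to the centroidal x-axis using Ī + A·d² with d = y − 2.1651:
  vertical leg: d = 0.93489 in → contributes +16.432 in⁴
  horizontal leg (remainder): d = -1.8401 in → contributes +7.0049 in⁴
Total I = 23.437 in⁴.
For the y-axis: x̄ = 0.96511 in.
Repeating about the centroidal y-axis gives I_y = 6.7362 in⁴.

I_x ≈ 23.4 in⁴, I_y ≈ 6.74 in⁴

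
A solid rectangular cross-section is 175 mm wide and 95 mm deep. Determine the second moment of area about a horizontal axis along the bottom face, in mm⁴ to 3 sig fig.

I_base ≈ 5.00 × 10⁷ mm⁴

The section: 175 × 95, A = 16 625 mm², y = 47.5 mm, Ī = 12 503 385 mm⁴.
Transfer it to a horizontal axis along the bottom face using Ī + A·d² with d = y − 0:
  the section: d = 47.5 mm → contributes +50 013 542 mm⁴
Total I = 50 013 542 mm⁴.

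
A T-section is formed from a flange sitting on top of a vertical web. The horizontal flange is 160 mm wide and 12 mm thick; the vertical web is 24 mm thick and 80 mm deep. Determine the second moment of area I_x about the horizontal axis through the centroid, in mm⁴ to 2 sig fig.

Treat the section as a set of non-overlapping primitives; coordinates are from the bounding-box lower-left.
Flange: 160 × 12, A = 1 920 mm², y = 86 mm, Ī = 23 040 mm⁴.
Web: 24 × 80, A = 1 920 mm², y = 40 mm, Ī = 1 024 000 mm⁴.
Centroid: ȳ = ΣA·y / ΣA = 63 mm.
Transfer each piece to the horizontal axis through the centroid using Ī + A·d² with d = y − 63:
  flange: d = 23 mm → contributes +1 038 720 mm⁴
  web: d = -23 mm → contributes +2 039 680 mm⁴
Total I = 3 078 400 mm⁴.

I_x ≈ 3.1 × 10⁶ mm⁴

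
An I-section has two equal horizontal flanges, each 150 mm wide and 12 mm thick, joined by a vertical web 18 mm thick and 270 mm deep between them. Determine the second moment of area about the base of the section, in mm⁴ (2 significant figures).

Decompose the section into non-overlapping parts with the origin at the bottom-left of its bounding rectangle.
Bottom flange: 150 × 12, A = 1 800 mm², y = 6 mm, Ī = 21 600 mm⁴.
Web: 18 × 270, A = 4 860 mm², y = 147 mm, Ī = 29 524 500 mm⁴.
Top flange: 150 × 12, A = 1 800 mm², y = 288 mm, Ī = 21 600 mm⁴.
Transfer each piece to a horizontal axis along the bottom face using Ī + A·d² with d = y − 0:
  bottom flange: d = 6 mm → contributes +86 400 mm⁴
  web: d = 147 mm → contributes +134 544 240 mm⁴
  top flange: d = 288 mm → contributes +149 320 800 mm⁴
Total I = 283 951 440 mm⁴.

I_base ≈ 2.8 × 10⁸ mm⁴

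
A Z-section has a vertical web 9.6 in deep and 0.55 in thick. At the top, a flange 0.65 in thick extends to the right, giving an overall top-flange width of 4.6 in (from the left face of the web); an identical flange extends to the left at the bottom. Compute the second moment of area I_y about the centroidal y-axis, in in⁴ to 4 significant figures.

Break the section into simple shapes (no overlaps), measuring from the bottom-left corner of the bounding box.
Web: 0.55 × 9.6, A = 5.28 in², x = 4.325 in, Ī = 0.1331 in⁴.
Top flange (beyond web): 4.05 × 0.65, A = 2.6325 in², x = 6.625 in, Ī = 3.5983 in⁴.
Bottom flange (beyond web): 4.05 × 0.65, A = 2.6325 in², x = 2.025 in, Ī = 3.5983 in⁴.
Centroid: x̄ = ΣA·x / ΣA = 4.325 in.
Transfer each piece to the centroidal y-axis using Ī + A·d² with d = x − 4.325:
  web: d = 0 in → contributes +0.1331 in⁴
  top flange (beyond web): d = 2.3 in → contributes +17.5242 in⁴
  bottom flange (beyond web): d = -2.3 in → contributes +17.5242 in⁴
Total I = 35.1815 in⁴.

I_y ≈ 35.18 in⁴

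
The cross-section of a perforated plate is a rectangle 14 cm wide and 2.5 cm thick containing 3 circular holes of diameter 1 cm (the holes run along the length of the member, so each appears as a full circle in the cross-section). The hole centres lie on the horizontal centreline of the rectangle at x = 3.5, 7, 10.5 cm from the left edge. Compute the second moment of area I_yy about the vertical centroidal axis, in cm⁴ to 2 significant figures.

I_yy ≈ 550 cm⁴

Decompose the section into non-overlapping parts with the origin at the bottom-left of its bounding rectangle.
Plate: 14 × 2.5, A = 35 cm², x = 7 cm, Ī = 571.7 cm⁴.
Hole 1 (subtracted): ⌀1, A = 0.7854 cm², x = 3.5 cm, Ī = 0.04909 cm⁴.
Hole 2 (subtracted): ⌀1, A = 0.7854 cm², x = 7 cm, Ī = 0.04909 cm⁴.
Hole 3 (subtracted): ⌀1, A = 0.7854 cm², x = 10.5 cm, Ī = 0.04909 cm⁴.
By symmetry the centroid is at mid-width, x̄ = 7 cm.
Transfer each piece to the vertical centroidal axis using Ī + A·d² with d = x − 7:
  plate: d = 0 cm → contributes +571.7 cm⁴
  hole 1: d = -3.5 cm → contributes −9.67 cm⁴
  hole 2: d = 0 cm → contributes −0.04909 cm⁴
  hole 3: d = 3.5 cm → contributes −9.67 cm⁴
Total I = 552.3 cm⁴.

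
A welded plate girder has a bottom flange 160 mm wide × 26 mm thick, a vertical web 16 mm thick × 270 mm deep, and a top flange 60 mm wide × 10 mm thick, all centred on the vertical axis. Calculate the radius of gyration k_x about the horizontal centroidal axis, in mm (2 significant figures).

k_x ≈ 100 mm

Decompose the section into non-overlapping parts with the origin at the bottom-left of its bounding rectangle.
Bottom plate: 160 × 26, A = 4 160 mm², y = 13 mm, Ī = 234 347 mm⁴.
Web plate: 16 × 270, A = 4 320 mm², y = 161 mm, Ī = 26 244 000 mm⁴.
Top plate: 60 × 10, A = 600 mm², y = 301 mm, Ī = 5 000 mm⁴.
Centroid: ȳ = ΣA·y / ΣA = 102.4 mm.
Transfer each piece to the horizontal centroidal axis using Ī + A·d² with d = y − 102.4:
  bottom plate: d = -89.44 mm → contributes +33 515 995 mm⁴
  web plate: d = 58.56 mm → contributes +41 055 966 mm⁴
  top plate: d = 198.6 mm → contributes +23 659 469 mm⁴
Total I = 98 231 429 mm⁴.
Radius of gyration: k = √(I/A) = √(98 231 429 / 9 080) = 104 mm.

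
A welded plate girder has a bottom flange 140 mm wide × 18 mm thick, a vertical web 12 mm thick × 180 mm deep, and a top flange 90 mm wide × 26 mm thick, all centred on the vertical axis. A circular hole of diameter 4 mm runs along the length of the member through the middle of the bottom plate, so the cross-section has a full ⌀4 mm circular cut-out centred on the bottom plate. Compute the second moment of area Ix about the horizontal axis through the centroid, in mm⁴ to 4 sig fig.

Ix ≈ 5.542 × 10⁷ mm⁴

Decompose the section into non-overlapping parts with the origin at the bottom-left of its bounding rectangle.
Bottom plate: 140 × 18, A = 2 520 mm², y = 9 mm, Ī = 68 040 mm⁴.
Web plate: 12 × 180, A = 2 160 mm², y = 108 mm, Ī = 5 832 000 mm⁴.
Top plate: 90 × 26, A = 2 340 mm², y = 211 mm, Ī = 131 820 mm⁴.
Hole (subtracted): ⌀4, A = 12.5664 mm², y = 9 mm, Ī = 12.5664 mm⁴.
Centroid: ȳ = ΣA·y / ΣA = 106.97 mm.
Transfer each piece to the horizontal axis through the centroid using Ī + A·d² with d = y − 106.97:
  bottom plate: d = -97.9702 mm → contributes +24 255 426 mm⁴
  web plate: d = 1.02975 mm → contributes +5 834 290 mm⁴
  top plate: d = 104.03 mm → contributes +25 455 744 mm⁴
  hole: d = -97.9702 mm → contributes −120 627 mm⁴
Total I = 55 424 834 mm⁴.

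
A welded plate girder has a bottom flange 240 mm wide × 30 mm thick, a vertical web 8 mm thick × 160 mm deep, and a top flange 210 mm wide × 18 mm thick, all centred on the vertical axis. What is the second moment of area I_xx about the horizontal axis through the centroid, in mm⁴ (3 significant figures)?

I_xx ≈ 8.84 × 10⁷ mm⁴

Decompose the section into non-overlapping parts with the origin at the bottom-left of its bounding rectangle.
Bottom plate: 240 × 30, A = 7 200 mm², y = 15 mm, Ī = 540 000 mm⁴.
Web plate: 8 × 160, A = 1 280 mm², y = 110 mm, Ī = 2 730 667 mm⁴.
Top plate: 210 × 18, A = 3 780 mm², y = 199 mm, Ī = 102 060 mm⁴.
Centroid: ȳ = ΣA·y / ΣA = 81.649 mm.
Transfer each piece to the horizontal axis through the centroid using Ī + A·d² with d = y − 81.649:
  bottom plate: d = -66.649 mm → contributes +32 523 297 mm⁴
  web plate: d = 28.351 mm → contributes +3 759 485 mm⁴
  top plate: d = 117.35 mm → contributes +52 157 176 mm⁴
Total I = 88 439 959 mm⁴.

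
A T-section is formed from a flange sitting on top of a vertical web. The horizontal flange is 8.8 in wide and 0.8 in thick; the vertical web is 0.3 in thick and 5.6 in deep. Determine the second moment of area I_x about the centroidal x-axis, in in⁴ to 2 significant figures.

Decompose the section into non-overlapping parts with the origin at the bottom-left of its bounding rectangle.
Flange: 8.8 × 0.8, A = 7.04 in², y = 6 in, Ī = 0.3755 in⁴.
Web: 0.3 × 5.6, A = 1.68 in², y = 2.8 in, Ī = 4.39 in⁴.
Centroid: ȳ = ΣA·y / ΣA = 5.383 in.
Transfer each piece to the centroidal x-axis using Ī + A·d² with d = y − 5.383:
  flange: d = 0.6165 in → contributes +3.051 in⁴
  web: d = -2.583 in → contributes +15.6 in⁴
Total I = 18.65 in⁴.

I_x ≈ 19 in⁴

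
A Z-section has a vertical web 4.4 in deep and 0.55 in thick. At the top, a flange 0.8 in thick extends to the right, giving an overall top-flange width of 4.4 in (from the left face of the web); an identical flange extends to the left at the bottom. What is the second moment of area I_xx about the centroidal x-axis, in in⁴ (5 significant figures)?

Treat the section as a set of non-overlapping primitives; coordinates are from the bounding-box lower-left.
Web: 0.55 × 4.4, A = 2.42 in², y = 2.2 in, Ī = 3.904267 in⁴.
Top flange (beyond web): 3.85 × 0.8, A = 3.08 in², y = 4 in, Ī = 0.1642667 in⁴.
Bottom flange (beyond web): 3.85 × 0.8, A = 3.08 in², y = 0.4 in, Ī = 0.1642667 in⁴.
Centroid: ȳ = ΣA·y / ΣA = 2.2 in.
Transfer each piece to the centroidal x-axis using Ī + A·d² with d = y − 2.2:
  web: d = 0 in → contributes +3.904267 in⁴
  top flange (beyond web): d = 1.8 in → contributes +10.14347 in⁴
  bottom flange (beyond web): d = -1.8 in → contributes +10.14347 in⁴
Total I = 24.1912 in⁴.

I_xx ≈ 24.191 in⁴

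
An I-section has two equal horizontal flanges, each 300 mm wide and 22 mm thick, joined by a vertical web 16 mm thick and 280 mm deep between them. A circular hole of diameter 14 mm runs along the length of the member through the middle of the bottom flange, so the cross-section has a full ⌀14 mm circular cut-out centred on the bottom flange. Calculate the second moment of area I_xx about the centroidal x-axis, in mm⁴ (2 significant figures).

I_xx ≈ 3.3 × 10⁸ mm⁴

Split into non-overlapping primitives; take the origin at the lower-left of the bounding box.
Bottom flange: 300 × 22, A = 6 600 mm², y = 11 mm, Ī = 266 200 mm⁴.
Web: 16 × 280, A = 4 480 mm², y = 162 mm, Ī = 29 269 333 mm⁴.
Top flange: 300 × 22, A = 6 600 mm², y = 313 mm, Ī = 266 200 mm⁴.
Hole (subtracted): ⌀14, A = 153.9 mm², y = 11 mm, Ī = 1 886 mm⁴.
Centroid: ȳ = ΣA·y / ΣA = 163.3 mm.
Transfer each piece to the centroidal x-axis using Ī + A·d² with d = y − 163.3:
  bottom flange: d = -152.3 mm → contributes +153 407 971 mm⁴
  web: d = -1.326 mm → contributes +29 277 214 mm⁴
  top flange: d = 149.7 mm → contributes +148 120 848 mm⁴
  hole: d = -152.3 mm → contributes −3 573 756 mm⁴
Total I = 327 232 277 mm⁴.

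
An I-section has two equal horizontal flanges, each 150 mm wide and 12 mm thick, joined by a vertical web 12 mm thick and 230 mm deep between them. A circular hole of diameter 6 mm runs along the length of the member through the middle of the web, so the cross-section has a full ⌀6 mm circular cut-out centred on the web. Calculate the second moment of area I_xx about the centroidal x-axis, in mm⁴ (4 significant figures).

Break the section into simple shapes (no overlaps), measuring from the bottom-left corner of the bounding box.
Bottom flange: 150 × 12, A = 1 800 mm², y = 6 mm, Ī = 21 600 mm⁴.
Web: 12 × 230, A = 2 760 mm², y = 127 mm, Ī = 12 167 000 mm⁴.
Top flange: 150 × 12, A = 1 800 mm², y = 248 mm, Ī = 21 600 mm⁴.
Hole (subtracted): ⌀6, A = 28.2743 mm², y = 127 mm, Ī = 63.6173 mm⁴.
By symmetry the centroid is at mid-height, ȳ = 127 mm.
Transfer each piece to the centroidal x-axis using Ī + A·d² with d = y − 127:
  bottom flange: d = -121 mm → contributes +26 375 400 mm⁴
  web: d = 0 mm → contributes +12 167 000 mm⁴
  top flange: d = 121 mm → contributes +26 375 400 mm⁴
  hole: d = 0 mm → contributes −63.6173 mm⁴
Total I = 64 917 736 mm⁴.

I_xx ≈ 6.492 × 10⁷ mm⁴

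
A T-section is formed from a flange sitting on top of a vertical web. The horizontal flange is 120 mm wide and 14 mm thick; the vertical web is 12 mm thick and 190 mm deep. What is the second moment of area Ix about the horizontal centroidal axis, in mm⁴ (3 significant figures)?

Split into non-overlapping primitives; take the origin at the lower-left of the bounding box.
Flange: 120 × 14, A = 1 680 mm², y = 197 mm, Ī = 27 440 mm⁴.
Web: 12 × 190, A = 2 280 mm², y = 95 mm, Ī = 6 859 000 mm⁴.
Centroid: ȳ = ΣA·y / ΣA = 138.27 mm.
Transfer each piece to the horizontal centroidal axis using Ī + A·d² with d = y − 138.27:
  flange: d = 58.727 mm → contributes +5 821 580 mm⁴
  web: d = -43.273 mm → contributes +11 128 366 mm⁴
Total I = 16 949 945 mm⁴.

Ix ≈ 1.69 × 10⁷ mm⁴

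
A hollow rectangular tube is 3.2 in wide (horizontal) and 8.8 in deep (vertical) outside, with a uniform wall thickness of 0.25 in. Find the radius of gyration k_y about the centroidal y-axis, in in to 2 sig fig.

k_y ≈ 1.3 in

Split into non-overlapping primitives; take the origin at the lower-left of the bounding box.
Outer rectangle: 3.2 × 8.8, A = 28.16 in², x = 1.6 in, Ī = 24.03 in⁴.
Inner void (subtracted): 2.7 × 8.3, A = 22.41 in², x = 1.6 in, Ī = 13.61 in⁴.
By symmetry the centroid is at mid-width, x̄ = 1.6 in.
All pieces are centred on the centroidal y-axis, so I = ΣĪ (holes subtracted) = 10.42 in⁴.
Radius of gyration: k = √(I/A) = √(10.42 / 5.75) = 1.346 in.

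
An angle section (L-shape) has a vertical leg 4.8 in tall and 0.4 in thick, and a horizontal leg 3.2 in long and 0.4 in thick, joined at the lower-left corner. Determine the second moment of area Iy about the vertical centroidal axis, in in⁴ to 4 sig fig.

Break the section into simple shapes (no overlaps), measuring from the bottom-left corner of the bounding box.
Vertical leg: 0.4 × 4.8, A = 1.92 in², x = 0.2 in, Ī = 0.0256 in⁴.
Horizontal leg (remainder): 2.8 × 0.4, A = 1.12 in², x = 1.8 in, Ī = 0.731733 in⁴.
Centroid: x̄ = ΣA·x / ΣA = 0.789474 in.
Transfer each piece to the vertical centroidal axis using Ī + A·d² with d = x − 0.789474:
  vertical leg: d = -0.589474 in → contributes +0.69276 in⁴
  horizontal leg (remainder): d = 1.01053 in → contributes +1.87544 in⁴
Total I = 2.5682 in⁴.

Iy ≈ 2.568 in⁴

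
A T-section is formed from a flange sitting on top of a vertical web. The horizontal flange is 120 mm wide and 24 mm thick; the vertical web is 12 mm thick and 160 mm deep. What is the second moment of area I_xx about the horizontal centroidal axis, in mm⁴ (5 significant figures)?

Break the section into simple shapes (no overlaps), measuring from the bottom-left corner of the bounding box.
Flange: 120 × 24, A = 2 880 mm², y = 172 mm, Ī = 138 240 mm⁴.
Web: 12 × 160, A = 1 920 mm², y = 80 mm, Ī = 4 096 000 mm⁴.
Centroid: ȳ = ΣA·y / ΣA = 135.2 mm.
Transfer each piece to the horizontal centroidal axis using Ī + A·d² with d = y − 135.2:
  flange: d = 36.8 mm → contributes +4 038 451 mm⁴
  web: d = -55.2 mm → contributes +9 946 317 mm⁴
Total I = 13 984 768 mm⁴.

I_xx ≈ 1.3985 × 10⁷ mm⁴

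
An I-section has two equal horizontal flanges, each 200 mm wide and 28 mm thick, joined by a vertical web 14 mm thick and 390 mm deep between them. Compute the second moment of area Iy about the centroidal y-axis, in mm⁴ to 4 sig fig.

Iy ≈ 3.742 × 10⁷ mm⁴

Split into non-overlapping primitives; take the origin at the lower-left of the bounding box.
Bottom flange: 200 × 28, A = 5 600 mm², x = 100 mm, Ī = 18 666 667 mm⁴.
Web: 14 × 390, A = 5 460 mm², x = 100 mm, Ī = 89 180 mm⁴.
Top flange: 200 × 28, A = 5 600 mm², x = 100 mm, Ī = 18 666 667 mm⁴.
By symmetry the centroid is at mid-width, x̄ = 100 mm.
All pieces are centred on the centroidal y-axis, so I = ΣĪ = 37 422 513 mm⁴.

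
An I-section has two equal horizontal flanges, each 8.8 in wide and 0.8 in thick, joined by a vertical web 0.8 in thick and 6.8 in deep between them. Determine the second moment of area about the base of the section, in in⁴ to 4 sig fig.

I_base ≈ 569.4 in⁴

Split into non-overlapping primitives; take the origin at the lower-left of the bounding box.
Bottom flange: 8.8 × 0.8, A = 7.04 in², y = 0.4 in, Ī = 0.375467 in⁴.
Web: 0.8 × 6.8, A = 5.44 in², y = 4.2 in, Ī = 20.9621 in⁴.
Top flange: 8.8 × 0.8, A = 7.04 in², y = 8 in, Ī = 0.375467 in⁴.
Transfer each piece to the bottom edge using Ī + A·d² with d = y − 0:
  bottom flange: d = 0.4 in → contributes +1.50187 in⁴
  web: d = 4.2 in → contributes +116.924 in⁴
  top flange: d = 8 in → contributes +450.935 in⁴
Total I = 569.361 in⁴.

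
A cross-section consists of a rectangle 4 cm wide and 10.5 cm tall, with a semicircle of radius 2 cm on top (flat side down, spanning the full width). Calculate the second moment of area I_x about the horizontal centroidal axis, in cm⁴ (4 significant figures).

Split into non-overlapping primitives; take the origin at the lower-left of the bounding box.
Rectangular body: 4 × 10.5, A = 42 cm², y = 5.25 cm, Ī = 385.875 cm⁴.
Semicircular cap: semicircle r = 2, A = 6.28319 cm², y = 11.3488 cm, Ī = 1.75611 cm⁴.
Centroid: ȳ = ΣA·y / ΣA = 6.04365 cm.
Transfer each piece to the horizontal centroidal axis using Ī + A·d² with d = y − 6.04365:
  rectangular body: d = -0.793652 cm → contributes +412.33 cm⁴
  semicircular cap: d = 5.30517 cm → contributes +178.596 cm⁴
Total I = 590.926 cm⁴.

I_x ≈ 590.9 cm⁴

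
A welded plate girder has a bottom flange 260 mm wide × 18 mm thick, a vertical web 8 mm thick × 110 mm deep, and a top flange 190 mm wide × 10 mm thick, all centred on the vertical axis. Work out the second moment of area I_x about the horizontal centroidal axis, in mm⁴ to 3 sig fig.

Split into non-overlapping primitives; take the origin at the lower-left of the bounding box.
Bottom plate: 260 × 18, A = 4 680 mm², y = 9 mm, Ī = 126 360 mm⁴.
Web plate: 8 × 110, A = 880 mm², y = 73 mm, Ī = 887 333 mm⁴.
Top plate: 190 × 10, A = 1 900 mm², y = 133 mm, Ī = 15 833 mm⁴.
Centroid: ȳ = ΣA·y / ΣA = 48.131 mm.
Transfer each piece to the horizontal centroidal axis using Ī + A·d² with d = y − 48.131:
  bottom plate: d = -39.131 mm → contributes +7 292 675 mm⁴
  web plate: d = 24.869 mm → contributes +1 431 568 mm⁴
  top plate: d = 84.869 mm → contributes +13 700 934 mm⁴
Total I = 22 425 178 mm⁴.

I_x ≈ 2.24 × 10⁷ mm⁴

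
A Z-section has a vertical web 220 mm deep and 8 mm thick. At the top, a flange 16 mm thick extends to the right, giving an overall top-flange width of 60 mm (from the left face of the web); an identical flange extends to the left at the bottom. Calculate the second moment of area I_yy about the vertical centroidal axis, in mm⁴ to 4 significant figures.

I_yy ≈ 1.882 × 10⁶ mm⁴

Split into non-overlapping primitives; take the origin at the lower-left of the bounding box.
Web: 8 × 220, A = 1 760 mm², x = 56 mm, Ī = 9386.67 mm⁴.
Top flange (beyond web): 52 × 16, A = 832 mm², x = 86 mm, Ī = 187 477 mm⁴.
Bottom flange (beyond web): 52 × 16, A = 832 mm², x = 26 mm, Ī = 187 477 mm⁴.
Centroid: x̄ = ΣA·x / ΣA = 56 mm.
Transfer each piece to the vertical centroidal axis using Ī + A·d² with d = x − 56:
  web: d = 0 mm → contributes +9386.67 mm⁴
  top flange (beyond web): d = 30 mm → contributes +936 277 mm⁴
  bottom flange (beyond web): d = -30 mm → contributes +936 277 mm⁴
Total I = 1 881 941 mm⁴.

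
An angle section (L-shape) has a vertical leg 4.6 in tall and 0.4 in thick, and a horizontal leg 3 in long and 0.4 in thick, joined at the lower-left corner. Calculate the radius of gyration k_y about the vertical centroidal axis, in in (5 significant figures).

Break the section into simple shapes (no overlaps), measuring from the bottom-left corner of the bounding box.
Vertical leg: 0.4 × 4.6, A = 1.84 in², x = 0.2 in, Ī = 0.02453333 in⁴.
Horizontal leg (remainder): 2.6 × 0.4, A = 1.04 in², x = 1.7 in, Ī = 0.5858667 in⁴.
Centroid: x̄ = ΣA·x / ΣA = 0.7416667 in.
Transfer each piece to the vertical centroidal axis using Ī + A·d² with d = x − 0.7416667:
  vertical leg: d = -0.5416667 in → contributes +0.5643944 in⁴
  horizontal leg (remainder): d = 0.9583333 in → contributes +1.541006 in⁴
Total I = 2.1054 in⁴.
Radius of gyration: k = √(I/A) = √(2.1054 / 2.88) = 0.8550097 in.

k_y ≈ 0.85501 in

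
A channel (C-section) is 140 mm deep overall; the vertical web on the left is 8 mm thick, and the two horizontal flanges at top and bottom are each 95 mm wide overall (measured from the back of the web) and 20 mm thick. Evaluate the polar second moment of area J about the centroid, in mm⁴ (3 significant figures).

J ≈ 1.86 × 10⁷ mm⁴

Break the section into simple shapes (no overlaps), measuring from the bottom-left corner of the bounding box.
Web: 8 × 140, A = 1 120 mm², y = 70 mm, Ī = 1 829 333 mm⁴.
Top flange (beyond web): 87 × 20, A = 1 740 mm², y = 130 mm, Ī = 58 000 mm⁴.
Bottom flange (beyond web): 87 × 20, A = 1 740 mm², y = 10 mm, Ī = 58 000 mm⁴.
By symmetry the centroid is at mid-height, ȳ = 70 mm.
Transfer each piece to the centroidal x-axis using Ī + A·d² with d = y − 70:
  web: d = 0 mm → contributes +1 829 333 mm⁴
  top flange (beyond web): d = 60 mm → contributes +6 322 000 mm⁴
  bottom flange (beyond web): d = -60 mm → contributes +6 322 000 mm⁴
Total I = 14 473 333 mm⁴.
For the y-axis: x̄ = 39.935 mm.
Repeating about the centroidal y-axis gives I_y = 4 112 714 mm⁴.
Polar second moment: J = I_x + I_y = 18 586 047 mm⁴.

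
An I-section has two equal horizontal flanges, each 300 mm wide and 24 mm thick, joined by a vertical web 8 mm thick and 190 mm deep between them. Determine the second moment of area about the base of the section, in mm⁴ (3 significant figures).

Split into non-overlapping primitives; take the origin at the lower-left of the bounding box.
Bottom flange: 300 × 24, A = 7 200 mm², y = 12 mm, Ī = 345 600 mm⁴.
Web: 8 × 190, A = 1 520 mm², y = 119 mm, Ī = 4 572 667 mm⁴.
Top flange: 300 × 24, A = 7 200 mm², y = 226 mm, Ī = 345 600 mm⁴.
Transfer each piece to the base of the section using Ī + A·d² with d = y − 0:
  bottom flange: d = 12 mm → contributes +1 382 400 mm⁴
  web: d = 119 mm → contributes +26 097 387 mm⁴
  top flange: d = 226 mm → contributes +368 092 800 mm⁴
Total I = 395 572 587 mm⁴.

I_base ≈ 3.96 × 10⁸ mm⁴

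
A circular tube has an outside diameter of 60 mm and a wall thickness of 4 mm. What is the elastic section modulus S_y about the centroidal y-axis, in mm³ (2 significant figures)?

Break the section into simple shapes (no overlaps), measuring from the bottom-left corner of the bounding box.
Outer circle: ⌀60, A = 2 827 mm², x = 30 mm, Ī = 636 173 mm⁴.
Bore (subtracted): ⌀52, A = 2 124 mm², x = 30 mm, Ī = 358 908 mm⁴.
By symmetry the centroid is at mid-width, x̄ = 30 mm.
All pieces are centred on the centroidal y-axis, so I = ΣĪ (holes subtracted) = 277 264 mm⁴.
Extreme fibre distance c = 30 mm; S = I/c = 9 242 mm³.

S_y ≈ 9200 mm³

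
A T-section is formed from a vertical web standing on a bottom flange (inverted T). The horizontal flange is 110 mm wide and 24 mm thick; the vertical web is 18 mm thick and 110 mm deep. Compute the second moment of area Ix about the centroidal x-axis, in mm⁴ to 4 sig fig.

Ix ≈ 7.202 × 10⁶ mm⁴

Break the section into simple shapes (no overlaps), measuring from the bottom-left corner of the bounding box.
Flange: 110 × 24, A = 2 640 mm², y = 12 mm, Ī = 126 720 mm⁴.
Web: 18 × 110, A = 1 980 mm², y = 79 mm, Ī = 1 996 500 mm⁴.
Centroid: ȳ = ΣA·y / ΣA = 40.7143 mm.
Transfer each piece to the centroidal x-axis using Ī + A·d² with d = y − 40.7143:
  flange: d = -28.7143 mm → contributes +2 303 427 mm⁴
  web: d = 38.2857 mm → contributes +4 898 776 mm⁴
Total I = 7 202 203 mm⁴.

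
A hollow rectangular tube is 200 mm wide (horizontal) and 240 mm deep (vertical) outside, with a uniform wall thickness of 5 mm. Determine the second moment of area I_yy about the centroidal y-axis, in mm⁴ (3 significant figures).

Split into non-overlapping primitives; take the origin at the lower-left of the bounding box.
Outer rectangle: 200 × 240, A = 48 000 mm², x = 100 mm, Ī = 160 000 000 mm⁴.
Inner void (subtracted): 190 × 230, A = 43 700 mm², x = 100 mm, Ī = 131 464 167 mm⁴.
By symmetry the centroid is at mid-width, x̄ = 100 mm.
All pieces are centred on the centroidal y-axis, so I = ΣĪ (holes subtracted) = 28 535 833 mm⁴.

I_yy ≈ 2.85 × 10⁷ mm⁴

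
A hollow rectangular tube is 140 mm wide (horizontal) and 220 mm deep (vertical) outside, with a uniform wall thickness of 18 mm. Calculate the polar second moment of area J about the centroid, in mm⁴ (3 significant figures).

Break the section into simple shapes (no overlaps), measuring from the bottom-left corner of the bounding box.
Outer rectangle: 140 × 220, A = 30 800 mm², y = 110 mm, Ī = 124 226 667 mm⁴.
Inner void (subtracted): 104 × 184, A = 19 136 mm², y = 110 mm, Ī = 53 989 035 mm⁴.
By symmetry the centroid is at mid-height, ȳ = 110 mm.
All pieces are centred on the centroidal x-axis, so I = ΣĪ (holes subtracted) = 70 237 632 mm⁴.
Repeating about the centroidal y-axis gives I_y = 33 058 752 mm⁴.
Polar second moment: J = I_x + I_y = 103 296 384 mm⁴.

J ≈ 1.03 × 10⁸ mm⁴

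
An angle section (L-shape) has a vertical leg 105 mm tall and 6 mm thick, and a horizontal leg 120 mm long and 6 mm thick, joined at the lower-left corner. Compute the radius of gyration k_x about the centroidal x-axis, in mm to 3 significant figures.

k_x ≈ 32.5 mm

Treat the section as a set of non-overlapping primitives; coordinates are from the bounding-box lower-left.
Vertical leg: 6 × 105, A = 630 mm², y = 52.5 mm, Ī = 578 813 mm⁴.
Horizontal leg (remainder): 114 × 6, A = 684 mm², y = 3 mm, Ī = 2 052 mm⁴.
Centroid: ȳ = ΣA·y / ΣA = 26.733 mm.
Transfer each piece to the centroidal x-axis using Ī + A·d² with d = y − 26.733:
  vertical leg: d = 25.767 mm → contributes +997 098 mm⁴
  horizontal leg (remainder): d = -23.733 mm → contributes +387 315 mm⁴
Total I = 1 384 412 mm⁴.
Radius of gyration: k = √(I/A) = √(1 384 412 / 1 314) = 32.459 mm.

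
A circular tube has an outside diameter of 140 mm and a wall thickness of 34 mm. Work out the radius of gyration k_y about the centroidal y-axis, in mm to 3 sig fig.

k_y ≈ 39.4 mm

Treat the section as a set of non-overlapping primitives; coordinates are from the bounding-box lower-left.
Outer circle: ⌀140, A = 15 394 mm², x = 70 mm, Ī = 18 857 410 mm⁴.
Bore (subtracted): ⌀72, A = 4071.5 mm², x = 70 mm, Ī = 1 319 167 mm⁴.
By symmetry the centroid is at mid-width, x̄ = 70 mm.
All pieces are centred on the centroidal y-axis, so I = ΣĪ (holes subtracted) = 17 538 243 mm⁴.
Radius of gyration: k = √(I/A) = √(17 538 243 / 11 322) = 39.357 mm.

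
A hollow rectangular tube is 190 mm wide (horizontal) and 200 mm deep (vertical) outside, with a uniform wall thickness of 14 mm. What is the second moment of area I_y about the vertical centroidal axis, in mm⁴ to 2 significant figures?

I_y ≈ 5.3 × 10⁷ mm⁴

Treat the section as a set of non-overlapping primitives; coordinates are from the bounding-box lower-left.
Outer rectangle: 190 × 200, A = 38 000 mm², x = 95 mm, Ī = 114 316 667 mm⁴.
Inner void (subtracted): 162 × 172, A = 27 864 mm², x = 95 mm, Ī = 60 938 568 mm⁴.
By symmetry the centroid is at mid-width, x̄ = 95 mm.
All pieces are centred on the vertical centroidal axis, so I = ΣĪ (holes subtracted) = 53 378 099 mm⁴.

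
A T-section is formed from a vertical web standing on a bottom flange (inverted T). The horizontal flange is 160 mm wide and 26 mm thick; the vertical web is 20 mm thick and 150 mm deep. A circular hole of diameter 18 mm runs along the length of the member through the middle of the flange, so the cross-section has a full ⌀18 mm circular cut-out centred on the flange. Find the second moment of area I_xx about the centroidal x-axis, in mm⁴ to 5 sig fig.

I_xx ≈ 1.8993 × 10⁷ mm⁴

Decompose the section into non-overlapping parts with the origin at the bottom-left of its bounding rectangle.
Flange: 160 × 26, A = 4 160 mm², y = 13 mm, Ī = 234346.7 mm⁴.
Web: 20 × 150, A = 3 000 mm², y = 101 mm, Ī = 5 625 000 mm⁴.
Hole (subtracted): ⌀18, A = 254.469 mm², y = 13 mm, Ī = 5152.997 mm⁴.
Centroid: ȳ = ΣA·y / ΣA = 51.23022 mm.
Transfer each piece to the centroidal x-axis using Ī + A·d² with d = y − 51.23022:
  flange: d = -38.23022 mm → contributes +6 314 395 mm⁴
  web: d = 49.76978 mm → contributes +13 056 092 mm⁴
  hole: d = -38.23022 mm → contributes −377072.2 mm⁴
Total I = 18 993 414 mm⁴.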